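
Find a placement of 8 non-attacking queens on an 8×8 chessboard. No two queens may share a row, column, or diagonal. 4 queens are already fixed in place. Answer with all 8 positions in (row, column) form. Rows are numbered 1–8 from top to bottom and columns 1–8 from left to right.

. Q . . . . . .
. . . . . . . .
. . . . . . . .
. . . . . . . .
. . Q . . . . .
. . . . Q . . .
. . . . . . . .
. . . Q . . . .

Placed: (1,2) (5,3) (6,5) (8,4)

(1,2) (2,8) (3,6) (4,1) (5,3) (6,5) (7,7) (8,4)

Row 2: attacked by (1,2)→{1,2,3}; (5,3)→{3,6}; (6,5)→{1,5}; (8,4)→{4}. Safe: 7, 8. Place at column 8.
Row 3: attacked by (1,2)→{2,4}; (2,8)→{7,8}; (5,3)→{1,3,5}; (6,5)→{2,5,8}; (8,4)→{4}. Safe: 6. Place at column 6.
Row 4: attacked by (1,2)→{2,5}; (2,8)→{6,8}; (3,6)→{5,6,7}; (5,3)→{2,3,4}; (6,5)→{3,5,7}; (8,4)→{4,8}. Safe: 1. Place at column 1.
Row 7: attacked by (1,2)→{2,8}; (2,8)→{3,8}; (3,6)→{2,6}; (4,1)→{1,4}; (5,3)→{1,3,5}; (6,5)→{4,5,6}; (8,4)→{3,4,5}. Safe: 7. Place at column 7.
Columns [2, 8, 6, 1, 3, 5, 7, 4], r−c [-1, -6, -3, 3, 2, 1, 0, 4], r+c [3, 10, 9, 5, 8, 11, 14, 12] are all distinct, so no two queens attack.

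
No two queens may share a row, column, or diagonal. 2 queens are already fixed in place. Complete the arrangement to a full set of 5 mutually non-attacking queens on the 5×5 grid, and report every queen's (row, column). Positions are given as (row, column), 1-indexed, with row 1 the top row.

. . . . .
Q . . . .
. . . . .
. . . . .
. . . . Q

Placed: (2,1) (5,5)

Row 1: attacked by (2,1)→{1,2}; (5,5)→{1,5}. Safe: 3, 4. Place at column 3.
Row 3: attacked by (1,3)→{1,3,5}; (2,1)→{1,2}; (5,5)→{3,5}. Safe: 4. Place at column 4.
Row 4: attacked by (1,3)→{3}; (2,1)→{1,3}; (3,4)→{3,4,5}; (5,5)→{4,5}. Safe: 2. Place at column 2.
Columns [3, 1, 4, 2, 5], r−c [-2, 1, -1, 2, 0], r+c [4, 3, 7, 6, 10] are all distinct, so no two queens attack.

(1,3) (2,1) (3,4) (4,2) (5,5)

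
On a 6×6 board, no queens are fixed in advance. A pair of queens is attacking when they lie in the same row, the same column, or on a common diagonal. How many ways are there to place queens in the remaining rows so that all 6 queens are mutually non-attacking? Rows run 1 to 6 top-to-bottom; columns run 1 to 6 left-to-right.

4

Branch on row 1: col 1 → 0; col 2 → 1; col 3 → 1; col 4 → 1; col 5 → 1; col 6 → 0.
Sum: 0 + 1 + 1 + 1 + 1 + 0 = 4.
(This is the classic 6-queens count.)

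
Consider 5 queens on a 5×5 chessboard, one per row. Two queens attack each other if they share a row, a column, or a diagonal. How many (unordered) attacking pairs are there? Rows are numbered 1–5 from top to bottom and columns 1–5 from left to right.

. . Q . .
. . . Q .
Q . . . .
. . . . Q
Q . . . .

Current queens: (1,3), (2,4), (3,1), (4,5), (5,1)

4

Same column: (3,1)–(5,1) (column 1).
Same diagonal: (1,3)–(2,4) (|1−2| = |3−4| = 1); (1,3)–(3,1) (|1−3| = |3−1| = 2); (2,4)–(5,1) (|2−5| = |4−1| = 3).
Total attacking pairs: 4.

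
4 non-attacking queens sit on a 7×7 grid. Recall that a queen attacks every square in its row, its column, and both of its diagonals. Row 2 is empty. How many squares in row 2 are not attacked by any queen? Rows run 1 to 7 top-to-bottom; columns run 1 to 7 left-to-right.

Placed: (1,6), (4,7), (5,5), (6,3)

2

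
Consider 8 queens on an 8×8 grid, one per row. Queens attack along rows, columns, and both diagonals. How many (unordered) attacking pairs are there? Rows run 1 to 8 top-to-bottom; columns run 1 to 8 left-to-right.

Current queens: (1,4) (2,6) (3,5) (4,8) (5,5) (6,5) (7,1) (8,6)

8

Same column: (2,6)–(8,6) (column 6); (3,5)–(5,5) (column 5); (3,5)–(6,5) (column 5); (5,5)–(6,5) (column 5).
Same diagonal: (2,6)–(3,5) (|2−3| = |6−5| = 1); (2,6)–(4,8) (|2−4| = |6−8| = 2); (2,6)–(7,1) (|2−7| = |6−1| = 5); (3,5)–(7,1) (|3−7| = |5−1| = 4).
Total attacking pairs: 8.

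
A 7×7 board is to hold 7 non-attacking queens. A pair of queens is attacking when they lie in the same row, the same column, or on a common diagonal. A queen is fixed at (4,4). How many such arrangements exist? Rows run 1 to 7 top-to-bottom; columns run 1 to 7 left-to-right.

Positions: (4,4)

8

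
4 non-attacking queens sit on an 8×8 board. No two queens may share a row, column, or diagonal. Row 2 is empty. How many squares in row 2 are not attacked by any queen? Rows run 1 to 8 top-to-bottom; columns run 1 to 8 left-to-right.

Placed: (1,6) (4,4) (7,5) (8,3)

(1,6) attacks row 2 at column 6 and diagonals 5, 7.
(4,4) attacks row 2 at column 4 and diagonals 2, 6.
(7,5) attacks row 2 at column 5.
(8,3) attacks row 2 at column 3.
Attacked columns: {2, 3, 4, 5, 6, 7}. Safe: {1, 8}.

2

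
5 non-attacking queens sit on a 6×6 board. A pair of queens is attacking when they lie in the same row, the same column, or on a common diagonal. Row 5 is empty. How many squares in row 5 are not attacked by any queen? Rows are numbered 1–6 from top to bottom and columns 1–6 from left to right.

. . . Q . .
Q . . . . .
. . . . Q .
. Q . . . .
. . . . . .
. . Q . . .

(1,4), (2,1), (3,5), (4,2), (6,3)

(1,4) attacks row 5 at column 4.
(2,1) attacks row 5 at column 1 and diagonals 4.
(3,5) attacks row 5 at column 5 and diagonals 3.
(4,2) attacks row 5 at column 2 and diagonals 1, 3.
(6,3) attacks row 5 at column 3 and diagonals 2, 4.
Attacked columns: {1, 2, 3, 4, 5}. Safe: {6}.

1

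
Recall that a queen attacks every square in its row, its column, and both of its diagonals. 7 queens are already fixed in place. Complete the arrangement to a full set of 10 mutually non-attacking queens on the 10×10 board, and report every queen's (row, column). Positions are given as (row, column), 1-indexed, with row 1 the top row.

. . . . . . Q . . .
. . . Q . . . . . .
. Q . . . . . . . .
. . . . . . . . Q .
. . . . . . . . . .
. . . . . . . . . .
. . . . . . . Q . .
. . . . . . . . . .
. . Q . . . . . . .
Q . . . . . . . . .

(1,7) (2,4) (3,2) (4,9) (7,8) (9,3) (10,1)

Row 5: attacked by (1,7)→{3,7}; (2,4)→{1,4,7}; (3,2)→{2,4}; (4,9)→{8,9,10}; (7,8)→{6,8,10}; (9,3)→{3,7}; (10,1)→{1,6}. Safe: 5. Place at column 5.
Row 6: attacked by (1,7)→{2,7}; (2,4)→{4,8}; (3,2)→{2,5}; (4,9)→{7,9}; (5,5)→{4,5,6}; (7,8)→{7,8,9}; (9,3)→{3,6}; (10,1)→{1,5}. Safe: 10. Place at column 10.
Row 8: attacked by (1,7)→{7}; (2,4)→{4,10}; (3,2)→{2,7}; (4,9)→{5,9}; (5,5)→{2,5,8}; (6,10)→{8,10}; (7,8)→{7,8,9}; (9,3)→{2,3,4}; (10,1)→{1,3}. Safe: 6. Place at column 6.
Columns [7, 4, 2, 9, 5, 10, 8, 6, 3, 1], r−c [-6, -2, 1, -5, 0, -4, -1, 2, 6, 9], r+c [8, 6, 5, 13, 10, 16, 15, 14, 12, 11] are all distinct, so no two queens attack.

(1,7) (2,4) (3,2) (4,9) (5,5) (6,10) (7,8) (8,6) (9,3) (10,1)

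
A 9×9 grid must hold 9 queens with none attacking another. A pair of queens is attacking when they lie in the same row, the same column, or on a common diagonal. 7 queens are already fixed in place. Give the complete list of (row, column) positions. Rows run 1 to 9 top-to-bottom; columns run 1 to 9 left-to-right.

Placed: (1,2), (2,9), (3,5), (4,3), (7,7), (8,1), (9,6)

(1,2) (2,9) (3,5) (4,3) (5,8) (6,4) (7,7) (8,1) (9,6)

Row 5: attacked by (1,2)→{2,6}; (2,9)→{6,9}; (3,5)→{3,5,7}; (4,3)→{2,3,4}; (7,7)→{5,7,9}; (8,1)→{1,4}; (9,6)→{2,6}. Safe: 8. Place at column 8.
Row 6: attacked by (1,2)→{2,7}; (2,9)→{5,9}; (3,5)→{2,5,8}; (4,3)→{1,3,5}; (5,8)→{7,8,9}; (7,7)→{6,7,8}; (8,1)→{1,3}; (9,6)→{3,6,9}. Safe: 4. Place at column 4.
Columns [2, 9, 5, 3, 8, 4, 7, 1, 6], r−c [-1, -7, -2, 1, -3, 2, 0, 7, 3], r+c [3, 11, 8, 7, 13, 10, 14, 9, 15] are all distinct, so no two queens attack.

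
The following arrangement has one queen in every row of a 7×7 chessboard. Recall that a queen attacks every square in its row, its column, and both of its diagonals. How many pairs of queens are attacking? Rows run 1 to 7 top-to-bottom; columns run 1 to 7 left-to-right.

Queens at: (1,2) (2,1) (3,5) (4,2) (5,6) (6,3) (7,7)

Same column: (1,2)–(4,2) (column 2).
Same diagonal: (1,2)–(2,1) (|1−2| = |2−1| = 1); (1,2)–(5,6) (|1−5| = |2−6| = 4).
Total attacking pairs: 3.

3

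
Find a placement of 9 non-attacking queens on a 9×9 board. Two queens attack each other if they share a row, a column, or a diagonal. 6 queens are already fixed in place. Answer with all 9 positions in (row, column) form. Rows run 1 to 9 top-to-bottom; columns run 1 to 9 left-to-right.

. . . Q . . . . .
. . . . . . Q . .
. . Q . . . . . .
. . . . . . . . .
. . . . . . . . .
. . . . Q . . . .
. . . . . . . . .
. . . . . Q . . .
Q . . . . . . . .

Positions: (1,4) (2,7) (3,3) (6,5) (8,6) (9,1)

(1,4) (2,7) (3,3) (4,8) (5,2) (6,5) (7,9) (8,6) (9,1)

Row 4: attacked by (1,4)→{1,4,7}; (2,7)→{5,7,9}; (3,3)→{2,3,4}; (6,5)→{3,5,7}; (8,6)→{2,6}; (9,1)→{1,6}. Safe: 8. Place at column 8.
Row 5: attacked by (1,4)→{4,8}; (2,7)→{4,7}; (3,3)→{1,3,5}; (4,8)→{7,8,9}; (6,5)→{4,5,6}; (8,6)→{3,6,9}; (9,1)→{1,5}. Safe: 2. Place at column 2.
Row 7: attacked by (1,4)→{4}; (2,7)→{2,7}; (3,3)→{3,7}; (4,8)→{5,8}; (5,2)→{2,4}; (6,5)→{4,5,6}; (8,6)→{5,6,7}; (9,1)→{1,3}. Safe: 9. Place at column 9.
Columns [4, 7, 3, 8, 2, 5, 9, 6, 1], r−c [-3, -5, 0, -4, 3, 1, -2, 2, 8], r+c [5, 9, 6, 12, 7, 11, 16, 14, 10] are all distinct, so no two queens attack.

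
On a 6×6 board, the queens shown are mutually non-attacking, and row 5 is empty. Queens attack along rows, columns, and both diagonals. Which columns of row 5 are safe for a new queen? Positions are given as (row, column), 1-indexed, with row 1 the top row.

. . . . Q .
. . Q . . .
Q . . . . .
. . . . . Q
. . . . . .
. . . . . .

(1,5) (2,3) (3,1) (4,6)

columns 2, 4

(1,5) attacks row 5 at column 5 and diagonals 1.
(2,3) attacks row 5 at column 3 and diagonals 6.
(3,1) attacks row 5 at column 1 and diagonals 3.
(4,6) attacks row 5 at column 6 and diagonals 5.
Attacked columns: {1, 3, 5, 6}. Safe: {2, 4}.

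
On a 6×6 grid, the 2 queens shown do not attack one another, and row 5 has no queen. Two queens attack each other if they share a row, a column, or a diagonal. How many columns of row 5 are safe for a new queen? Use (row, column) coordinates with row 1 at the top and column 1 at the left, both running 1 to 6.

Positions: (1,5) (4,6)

3

(1,5) attacks row 5 at column 5 and diagonals 1.
(4,6) attacks row 5 at column 6 and diagonals 5.
Attacked columns: {1, 5, 6}. Safe: {2, 3, 4}.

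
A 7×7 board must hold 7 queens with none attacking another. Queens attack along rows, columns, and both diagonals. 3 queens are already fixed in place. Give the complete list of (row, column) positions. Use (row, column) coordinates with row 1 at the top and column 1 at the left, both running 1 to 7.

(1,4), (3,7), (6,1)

(1,4) (2,2) (3,7) (4,5) (5,3) (6,1) (7,6)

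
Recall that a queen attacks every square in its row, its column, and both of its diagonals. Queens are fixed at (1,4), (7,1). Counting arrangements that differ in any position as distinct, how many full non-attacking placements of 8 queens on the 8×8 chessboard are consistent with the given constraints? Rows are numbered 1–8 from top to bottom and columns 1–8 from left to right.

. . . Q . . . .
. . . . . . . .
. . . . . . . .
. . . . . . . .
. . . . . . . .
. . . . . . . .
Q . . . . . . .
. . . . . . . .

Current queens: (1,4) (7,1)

Branch on row 2: col 2 → 1; col 7 → 1; col 8 → 0.
Sum: 1 + 1 + 0 = 2.

2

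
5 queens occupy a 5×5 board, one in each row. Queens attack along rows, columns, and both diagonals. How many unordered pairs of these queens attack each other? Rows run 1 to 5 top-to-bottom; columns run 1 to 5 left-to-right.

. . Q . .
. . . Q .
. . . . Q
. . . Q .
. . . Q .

7

Same column: (2,4)–(4,4) (column 4); (2,4)–(5,4) (column 4); (4,4)–(5,4) (column 4).
Same diagonal: (1,3)–(2,4) (|1−2| = |3−4| = 1); (1,3)–(3,5) (|1−3| = |3−5| = 2); (2,4)–(3,5) (|2−3| = |4−5| = 1); (3,5)–(4,4) (|3−4| = |5−4| = 1).
Total attacking pairs: 7.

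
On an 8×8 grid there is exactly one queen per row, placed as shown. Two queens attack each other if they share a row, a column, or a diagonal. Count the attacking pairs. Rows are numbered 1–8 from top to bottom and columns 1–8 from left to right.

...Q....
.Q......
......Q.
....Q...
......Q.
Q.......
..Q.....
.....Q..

Same column: (3,7)–(5,7) (column 7).
Same diagonal: (3,7)–(7,3) (|3−7| = |7−3| = 4).
Total attacking pairs: 2.

2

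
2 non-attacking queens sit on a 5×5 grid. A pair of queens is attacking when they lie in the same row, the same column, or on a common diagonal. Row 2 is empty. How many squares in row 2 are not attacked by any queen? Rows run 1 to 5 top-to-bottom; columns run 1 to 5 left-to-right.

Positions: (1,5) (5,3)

2

(1,5) attacks row 2 at column 5 and diagonals 4.
(5,3) attacks row 2 at column 3.
Attacked columns: {3, 4, 5}. Safe: {1, 2}.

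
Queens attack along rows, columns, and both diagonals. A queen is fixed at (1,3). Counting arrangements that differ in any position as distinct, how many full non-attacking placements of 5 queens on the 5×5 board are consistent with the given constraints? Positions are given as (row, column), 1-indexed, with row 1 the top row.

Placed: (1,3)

2

Branch on row 2: col 1 → 1; col 5 → 1.
Sum: 1 + 1 = 2.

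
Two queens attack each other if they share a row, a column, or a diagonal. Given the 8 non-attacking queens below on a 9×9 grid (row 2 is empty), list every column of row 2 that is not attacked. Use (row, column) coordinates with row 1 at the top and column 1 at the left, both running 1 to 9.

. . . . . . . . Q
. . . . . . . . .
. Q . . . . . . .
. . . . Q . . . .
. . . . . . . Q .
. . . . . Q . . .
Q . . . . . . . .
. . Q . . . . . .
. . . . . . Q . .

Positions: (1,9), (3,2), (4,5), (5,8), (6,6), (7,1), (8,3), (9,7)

columns 4

(1,9) attacks row 2 at column 9 and diagonals 8.
(3,2) attacks row 2 at column 2 and diagonals 1, 3.
(4,5) attacks row 2 at column 5 and diagonals 3, 7.
(5,8) attacks row 2 at column 8 and diagonals 5.
(6,6) attacks row 2 at column 6 and diagonals 2.
(7,1) attacks row 2 at column 1 and diagonals 6.
(8,3) attacks row 2 at column 3 and diagonals 9.
(9,7) attacks row 2 at column 7.
Attacked columns: {1, 2, 3, 5, 6, 7, 8, 9}. Safe: {4}.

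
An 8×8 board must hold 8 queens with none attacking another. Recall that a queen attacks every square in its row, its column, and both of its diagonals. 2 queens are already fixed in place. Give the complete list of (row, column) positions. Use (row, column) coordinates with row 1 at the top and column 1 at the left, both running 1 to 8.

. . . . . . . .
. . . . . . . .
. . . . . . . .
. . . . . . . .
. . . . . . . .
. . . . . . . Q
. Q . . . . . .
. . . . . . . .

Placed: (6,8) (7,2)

Row 1: attacked by (6,8)→{3,8}; (7,2)→{2,8}. Safe: 1, 4, 5, 6, 7. Place at column 6.
Row 2: attacked by (1,6)→{5,6,7}; (6,8)→{4,8}; (7,2)→{2,7}. Safe: 1, 3. Place at column 3.
Row 3: attacked by (1,6)→{4,6,8}; (2,3)→{2,3,4}; (6,8)→{5,8}; (7,2)→{2,6}. Safe: 1, 7. Place at column 1.
Row 4: attacked by (1,6)→{3,6}; (2,3)→{1,3,5}; (3,1)→{1,2}; (6,8)→{6,8}; (7,2)→{2,5}. Safe: 4, 7. Place at column 7.
Row 5: attacked by (1,6)→{2,6}; (2,3)→{3,6}; (3,1)→{1,3}; (4,7)→{6,7,8}; (6,8)→{7,8}; (7,2)→{2,4}. Safe: 5. Place at column 5.
Row 8: attacked by (1,6)→{6}; (2,3)→{3}; (3,1)→{1,6}; (4,7)→{3,7}; (5,5)→{2,5,8}; (6,8)→{6,8}; (7,2)→{1,2,3}. Safe: 4. Place at column 4.
Columns [6, 3, 1, 7, 5, 8, 2, 4], r−c [-5, -1, 2, -3, 0, -2, 5, 4], r+c [7, 5, 4, 11, 10, 14, 9, 12] are all distinct, so no two queens attack.

(1,6) (2,3) (3,1) (4,7) (5,5) (6,8) (7,2) (8,4)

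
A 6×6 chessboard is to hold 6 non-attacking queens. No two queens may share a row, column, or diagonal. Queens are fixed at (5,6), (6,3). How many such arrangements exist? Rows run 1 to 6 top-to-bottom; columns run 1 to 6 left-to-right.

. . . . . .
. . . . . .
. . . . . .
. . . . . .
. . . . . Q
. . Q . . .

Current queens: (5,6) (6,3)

Branch on row 1: col 1 → 0; col 4 → 1; col 5 → 0.
Sum: 0 + 1 + 0 = 1.

1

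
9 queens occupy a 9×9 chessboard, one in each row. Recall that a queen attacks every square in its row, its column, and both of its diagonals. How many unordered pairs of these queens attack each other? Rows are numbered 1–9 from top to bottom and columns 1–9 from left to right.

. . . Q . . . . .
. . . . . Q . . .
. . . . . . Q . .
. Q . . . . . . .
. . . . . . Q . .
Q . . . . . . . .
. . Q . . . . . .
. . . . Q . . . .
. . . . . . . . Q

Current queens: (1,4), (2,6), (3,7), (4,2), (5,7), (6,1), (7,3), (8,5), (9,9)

3

Same column: (3,7)–(5,7) (column 7).
Same diagonal: (2,6)–(3,7) (|2−3| = |6−7| = 1); (3,7)–(7,3) (|3−7| = |7−3| = 4).
Total attacking pairs: 3.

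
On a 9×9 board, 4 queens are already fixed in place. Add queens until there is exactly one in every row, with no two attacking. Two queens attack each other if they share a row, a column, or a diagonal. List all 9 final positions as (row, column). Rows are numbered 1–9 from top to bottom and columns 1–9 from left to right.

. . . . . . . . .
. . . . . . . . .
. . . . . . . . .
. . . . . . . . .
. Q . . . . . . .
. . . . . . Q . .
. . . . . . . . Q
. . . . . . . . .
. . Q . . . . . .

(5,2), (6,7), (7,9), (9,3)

Row 1: attacked by (5,2)→{2,6}; (6,7)→{2,7}; (7,9)→{3,9}; (9,3)→{3}. Safe: 1, 4, 5, 8. Place at column 5.
Row 2: attacked by (1,5)→{4,5,6}; (5,2)→{2,5}; (6,7)→{3,7}; (7,9)→{4,9}; (9,3)→{3}. Safe: 1, 8. Place at column 1.
Row 3: attacked by (1,5)→{3,5,7}; (2,1)→{1,2}; (5,2)→{2,4}; (6,7)→{4,7}; (7,9)→{5,9}; (9,3)→{3,9}. Safe: 6, 8. Place at column 8.
Row 4: attacked by (1,5)→{2,5,8}; (2,1)→{1,3}; (3,8)→{7,8,9}; (5,2)→{1,2,3}; (6,7)→{5,7,9}; (7,9)→{6,9}; (9,3)→{3,8}. Safe: 4. Place at column 4.
Row 8: attacked by (1,5)→{5}; (2,1)→{1,7}; (3,8)→{3,8}; (4,4)→{4,8}; (5,2)→{2,5}; (6,7)→{5,7,9}; (7,9)→{8,9}; (9,3)→{2,3,4}. Safe: 6. Place at column 6.
Columns [5, 1, 8, 4, 2, 7, 9, 6, 3], r−c [-4, 1, -5, 0, 3, -1, -2, 2, 6], r+c [6, 3, 11, 8, 7, 13, 16, 14, 12] are all distinct, so no two queens attack.

(1,5) (2,1) (3,8) (4,4) (5,2) (6,7) (7,9) (8,6) (9,3)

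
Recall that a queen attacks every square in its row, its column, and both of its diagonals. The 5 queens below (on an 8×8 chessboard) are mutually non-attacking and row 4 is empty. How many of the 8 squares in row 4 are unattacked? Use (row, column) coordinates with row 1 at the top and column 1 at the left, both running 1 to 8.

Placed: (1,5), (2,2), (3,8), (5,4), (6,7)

2

(1,5) attacks row 4 at column 5 and diagonals 2, 8.
(2,2) attacks row 4 at column 2 and diagonals 4.
(3,8) attacks row 4 at column 8 and diagonals 7.
(5,4) attacks row 4 at column 4 and diagonals 3, 5.
(6,7) attacks row 4 at column 7 and diagonals 5.
Attacked columns: {2, 3, 4, 5, 7, 8}. Safe: {1, 6}.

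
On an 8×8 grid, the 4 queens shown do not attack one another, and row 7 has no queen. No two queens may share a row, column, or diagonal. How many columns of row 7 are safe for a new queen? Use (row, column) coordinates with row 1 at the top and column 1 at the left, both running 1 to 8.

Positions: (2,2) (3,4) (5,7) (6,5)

(2,2) attacks row 7 at column 2 and diagonals 7.
(3,4) attacks row 7 at column 4 and diagonals 8.
(5,7) attacks row 7 at column 7 and diagonals 5.
(6,5) attacks row 7 at column 5 and diagonals 4, 6.
Attacked columns: {2, 4, 5, 6, 7, 8}. Safe: {1, 3}.

2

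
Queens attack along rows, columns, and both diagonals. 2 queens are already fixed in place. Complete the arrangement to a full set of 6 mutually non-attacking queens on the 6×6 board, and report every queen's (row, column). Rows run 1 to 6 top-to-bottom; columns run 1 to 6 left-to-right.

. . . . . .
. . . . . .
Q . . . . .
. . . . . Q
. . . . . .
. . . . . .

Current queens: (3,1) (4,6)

(1,5) (2,3) (3,1) (4,6) (5,4) (6,2)

Row 1: attacked by (3,1)→{1,3}; (4,6)→{3,6}. Safe: 2, 4, 5. Place at column 5.
Row 2: attacked by (1,5)→{4,5,6}; (3,1)→{1,2}; (4,6)→{4,6}. Safe: 3. Place at column 3.
Row 5: attacked by (1,5)→{1,5}; (2,3)→{3,6}; (3,1)→{1,3}; (4,6)→{5,6}. Safe: 2, 4. Place at column 4.
Row 6: attacked by (1,5)→{5}; (2,3)→{3}; (3,1)→{1,4}; (4,6)→{4,6}; (5,4)→{3,4,5}. Safe: 2. Place at column 2.
Columns [5, 3, 1, 6, 4, 2], r−c [-4, -1, 2, -2, 1, 4], r+c [6, 5, 4, 10, 9, 8] are all distinct, so no two queens attack.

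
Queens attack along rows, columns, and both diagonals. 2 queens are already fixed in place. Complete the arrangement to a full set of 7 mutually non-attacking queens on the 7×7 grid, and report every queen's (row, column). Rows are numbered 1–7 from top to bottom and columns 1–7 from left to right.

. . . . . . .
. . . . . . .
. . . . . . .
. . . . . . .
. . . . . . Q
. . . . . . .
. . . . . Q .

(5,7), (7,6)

Row 1: attacked by (5,7)→{3,7}; (7,6)→{6}. Safe: 1, 2, 4, 5. Place at column 2.
Row 2: attacked by (1,2)→{1,2,3}; (5,7)→{4,7}; (7,6)→{1,6}. Safe: 5. Place at column 5.
Row 3: attacked by (1,2)→{2,4}; (2,5)→{4,5,6}; (5,7)→{5,7}; (7,6)→{2,6}. Safe: 1, 3. Place at column 1.
Row 4: attacked by (1,2)→{2,5}; (2,5)→{3,5,7}; (3,1)→{1,2}; (5,7)→{6,7}; (7,6)→{3,6}. Safe: 4. Place at column 4.
Row 6: attacked by (1,2)→{2,7}; (2,5)→{1,5}; (3,1)→{1,4}; (4,4)→{2,4,6}; (5,7)→{6,7}; (7,6)→{5,6,7}. Safe: 3. Place at column 3.
Columns [2, 5, 1, 4, 7, 3, 6], r−c [-1, -3, 2, 0, -2, 3, 1], r+c [3, 7, 4, 8, 12, 9, 13] are all distinct, so no two queens attack.

(1,2) (2,5) (3,1) (4,4) (5,7) (6,3) (7,6)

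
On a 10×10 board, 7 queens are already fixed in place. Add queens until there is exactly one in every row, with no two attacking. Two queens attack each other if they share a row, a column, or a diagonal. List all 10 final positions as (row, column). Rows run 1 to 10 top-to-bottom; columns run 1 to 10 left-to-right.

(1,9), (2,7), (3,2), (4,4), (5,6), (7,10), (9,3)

(1,9) (2,7) (3,2) (4,4) (5,6) (6,1) (7,10) (8,5) (9,3) (10,8)

Row 6: attacked by (1,9)→{4,9}; (2,7)→{3,7}; (3,2)→{2,5}; (4,4)→{2,4,6}; (5,6)→{5,6,7}; (7,10)→{9,10}; (9,3)→{3,6}. Safe: 1, 8. Place at column 1.
Row 8: attacked by (1,9)→{2,9}; (2,7)→{1,7}; (3,2)→{2,7}; (4,4)→{4,8}; (5,6)→{3,6,9}; (6,1)→{1,3}; (7,10)→{9,10}; (9,3)→{2,3,4}. Safe: 5. Place at column 5.
Row 10: attacked by (1,9)→{9}; (2,7)→{7}; (3,2)→{2,9}; (4,4)→{4,10}; (5,6)→{1,6}; (6,1)→{1,5}; (7,10)→{7,10}; (8,5)→{3,5,7}; (9,3)→{2,3,4}. Safe: 8. Place at column 8.
Columns [9, 7, 2, 4, 6, 1, 10, 5, 3, 8], r−c [-8, -5, 1, 0, -1, 5, -3, 3, 6, 2], r+c [10, 9, 5, 8, 11, 7, 17, 13, 12, 18] are all distinct, so no two queens attack.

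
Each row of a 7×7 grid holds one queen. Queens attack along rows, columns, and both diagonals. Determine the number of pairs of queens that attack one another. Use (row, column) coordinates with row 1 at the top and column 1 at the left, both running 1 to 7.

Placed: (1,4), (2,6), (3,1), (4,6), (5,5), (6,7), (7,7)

4

Same column: (2,6)–(4,6) (column 6); (6,7)–(7,7) (column 7).
Same diagonal: (4,6)–(5,5) (|4−5| = |6−5| = 1); (5,5)–(7,7) (|5−7| = |5−7| = 2).
Total attacking pairs: 4.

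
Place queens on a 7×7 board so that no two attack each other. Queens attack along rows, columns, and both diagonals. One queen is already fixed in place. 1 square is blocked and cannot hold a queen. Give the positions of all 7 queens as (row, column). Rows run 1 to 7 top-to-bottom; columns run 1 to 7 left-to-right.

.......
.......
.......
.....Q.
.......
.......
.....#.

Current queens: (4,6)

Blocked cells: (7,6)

(1,5) (2,3) (3,1) (4,6) (5,4) (6,2) (7,7)

Row 1: attacked by (4,6)→{3,6}. Safe: 1, 2, 4, 5, 7. Place at column 5.
Row 2: attacked by (1,5)→{4,5,6}; (4,6)→{4,6}. Safe: 1, 2, 3, 7. Place at column 3.
Row 3: attacked by (1,5)→{3,5,7}; (2,3)→{2,3,4}; (4,6)→{5,6,7}. Safe: 1. Place at column 1.
Row 5: attacked by (1,5)→{1,5}; (2,3)→{3,6}; (3,1)→{1,3}; (4,6)→{5,6,7}. Safe: 2, 4. Place at column 4.
Row 6: attacked by (1,5)→{5}; (2,3)→{3,7}; (3,1)→{1,4}; (4,6)→{4,6}; (5,4)→{3,4,5}. Safe: 2. Place at column 2.
Row 7: attacked by (1,5)→{5}; (2,3)→{3}; (3,1)→{1,5}; (4,6)→{3,6}; (5,4)→{2,4,6}; (6,2)→{1,2,3}. Blocked: 6. Safe: 7. Place at column 7.
Columns [5, 3, 1, 6, 4, 2, 7], r−c [-4, -1, 2, -2, 1, 4, 0], r+c [6, 5, 4, 10, 9, 8, 14] are all distinct, so no two queens attack.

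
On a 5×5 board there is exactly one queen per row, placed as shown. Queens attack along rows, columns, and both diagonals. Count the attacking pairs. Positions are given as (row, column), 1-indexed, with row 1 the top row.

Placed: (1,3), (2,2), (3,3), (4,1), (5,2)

5

Same column: (1,3)–(3,3) (column 3); (2,2)–(5,2) (column 2).
Same diagonal: (1,3)–(2,2) (|1−2| = |3−2| = 1); (2,2)–(3,3) (|2−3| = |2−3| = 1); (4,1)–(5,2) (|4−5| = |1−2| = 1).
Total attacking pairs: 5.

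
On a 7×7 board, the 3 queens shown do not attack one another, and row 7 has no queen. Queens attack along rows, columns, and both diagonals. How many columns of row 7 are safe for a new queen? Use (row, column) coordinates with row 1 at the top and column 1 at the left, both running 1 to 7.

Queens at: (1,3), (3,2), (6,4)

2

(1,3) attacks row 7 at column 3.
(3,2) attacks row 7 at column 2 and diagonals 6.
(6,4) attacks row 7 at column 4 and diagonals 3, 5.
Attacked columns: {2, 3, 4, 5, 6}. Safe: {1, 7}.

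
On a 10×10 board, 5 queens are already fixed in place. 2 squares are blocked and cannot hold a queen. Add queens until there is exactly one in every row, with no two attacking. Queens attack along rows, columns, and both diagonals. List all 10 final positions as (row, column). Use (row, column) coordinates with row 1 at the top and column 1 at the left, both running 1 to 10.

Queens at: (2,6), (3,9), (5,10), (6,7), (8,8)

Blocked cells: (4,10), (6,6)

Row 1: attacked by (2,6)→{5,6,7}; (3,9)→{7,9}; (5,10)→{6,10}; (6,7)→{2,7}; (8,8)→{1,8}. Safe: 3, 4. Place at column 4.
Row 4: attacked by (1,4)→{1,4,7}; (2,6)→{4,6,8}; (3,9)→{8,9,10}; (5,10)→{9,10}; (6,7)→{5,7,9}; (8,8)→{4,8}. Blocked: 10. Safe: 2, 3. Place at column 3.
Row 7: attacked by (1,4)→{4,10}; (2,6)→{1,6}; (3,9)→{5,9}; (4,3)→{3,6}; (5,10)→{8,10}; (6,7)→{6,7,8}; (8,8)→{7,8,9}. Safe: 2. Place at column 2.
Row 9: attacked by (1,4)→{4}; (2,6)→{6}; (3,9)→{3,9}; (4,3)→{3,8}; (5,10)→{6,10}; (6,7)→{4,7,10}; (7,2)→{2,4}; (8,8)→{7,8,9}. Safe: 1, 5. Place at column 5.
Row 10: attacked by (1,4)→{4}; (2,6)→{6}; (3,9)→{2,9}; (4,3)→{3,9}; (5,10)→{5,10}; (6,7)→{3,7}; (7,2)→{2,5}; (8,8)→{6,8,10}; (9,5)→{4,5,6}. Safe: 1. Place at column 1.
Columns [4, 6, 9, 3, 10, 7, 2, 8, 5, 1], r−c [-3, -4, -6, 1, -5, -1, 5, 0, 4, 9], r+c [5, 8, 12, 7, 15, 13, 9, 16, 14, 11] are all distinct, so no two queens attack.

(1,4) (2,6) (3,9) (4,3) (5,10) (6,7) (7,2) (8,8) (9,5) (10,1)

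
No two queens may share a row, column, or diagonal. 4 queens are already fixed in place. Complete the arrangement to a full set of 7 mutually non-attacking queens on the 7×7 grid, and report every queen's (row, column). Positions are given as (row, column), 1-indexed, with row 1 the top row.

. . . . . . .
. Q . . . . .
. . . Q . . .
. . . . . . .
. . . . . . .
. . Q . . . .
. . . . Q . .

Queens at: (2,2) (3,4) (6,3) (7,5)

(1,7) (2,2) (3,4) (4,6) (5,1) (6,3) (7,5)

Row 1: attacked by (2,2)→{1,2,3}; (3,4)→{2,4,6}; (6,3)→{3}; (7,5)→{5}. Safe: 7. Place at column 7.
Row 4: attacked by (1,7)→{4,7}; (2,2)→{2,4}; (3,4)→{3,4,5}; (6,3)→{1,3,5}; (7,5)→{2,5}. Safe: 6. Place at column 6.
Row 5: attacked by (1,7)→{3,7}; (2,2)→{2,5}; (3,4)→{2,4,6}; (4,6)→{5,6,7}; (6,3)→{2,3,4}; (7,5)→{3,5,7}. Safe: 1. Place at column 1.
Columns [7, 2, 4, 6, 1, 3, 5], r−c [-6, 0, -1, -2, 4, 3, 2], r+c [8, 4, 7, 10, 6, 9, 12] are all distinct, so no two queens attack.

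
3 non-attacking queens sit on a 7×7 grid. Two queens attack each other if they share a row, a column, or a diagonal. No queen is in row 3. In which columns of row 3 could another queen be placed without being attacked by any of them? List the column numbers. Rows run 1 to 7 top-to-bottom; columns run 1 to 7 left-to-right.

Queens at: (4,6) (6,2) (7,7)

(4,6) attacks row 3 at column 6 and diagonals 5, 7.
(6,2) attacks row 3 at column 2 and diagonals 5.
(7,7) attacks row 3 at column 7 and diagonals 3.
Attacked columns: {2, 3, 5, 6, 7}. Safe: {1, 4}.

columns 1, 4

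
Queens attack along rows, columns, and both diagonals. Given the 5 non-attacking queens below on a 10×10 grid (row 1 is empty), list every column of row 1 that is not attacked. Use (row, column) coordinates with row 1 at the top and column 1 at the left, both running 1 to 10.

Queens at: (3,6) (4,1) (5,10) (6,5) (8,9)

(3,6) attacks row 1 at column 6 and diagonals 4, 8.
(4,1) attacks row 1 at column 1 and diagonals 4.
(5,10) attacks row 1 at column 10 and diagonals 6.
(6,5) attacks row 1 at column 5 and diagonals 10.
(8,9) attacks row 1 at column 9 and diagonals 2.
Attacked columns: {1, 2, 4, 5, 6, 8, 9, 10}. Safe: {3, 7}.

columns 3, 7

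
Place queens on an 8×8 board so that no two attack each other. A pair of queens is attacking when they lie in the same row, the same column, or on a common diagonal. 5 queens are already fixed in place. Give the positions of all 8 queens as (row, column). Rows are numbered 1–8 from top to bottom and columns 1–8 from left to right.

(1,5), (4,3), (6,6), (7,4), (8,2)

(1,5) (2,7) (3,1) (4,3) (5,8) (6,6) (7,4) (8,2)

Row 2: attacked by (1,5)→{4,5,6}; (4,3)→{1,3,5}; (6,6)→{2,6}; (7,4)→{4}; (8,2)→{2,8}. Safe: 7. Place at column 7.
Row 3: attacked by (1,5)→{3,5,7}; (2,7)→{6,7,8}; (4,3)→{2,3,4}; (6,6)→{3,6}; (7,4)→{4,8}; (8,2)→{2,7}. Safe: 1. Place at column 1.
Row 5: attacked by (1,5)→{1,5}; (2,7)→{4,7}; (3,1)→{1,3}; (4,3)→{2,3,4}; (6,6)→{5,6,7}; (7,4)→{2,4,6}; (8,2)→{2,5}. Safe: 8. Place at column 8.
Columns [5, 7, 1, 3, 8, 6, 4, 2], r−c [-4, -5, 2, 1, -3, 0, 3, 6], r+c [6, 9, 4, 7, 13, 12, 11, 10] are all distinct, so no two queens attack.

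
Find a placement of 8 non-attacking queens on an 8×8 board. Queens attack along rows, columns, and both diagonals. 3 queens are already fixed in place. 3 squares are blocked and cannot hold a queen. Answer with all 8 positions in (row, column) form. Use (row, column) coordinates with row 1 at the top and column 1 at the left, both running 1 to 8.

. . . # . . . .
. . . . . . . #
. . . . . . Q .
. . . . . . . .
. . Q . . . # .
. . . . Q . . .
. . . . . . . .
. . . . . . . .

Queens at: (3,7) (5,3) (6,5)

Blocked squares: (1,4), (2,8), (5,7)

(1,6) (2,2) (3,7) (4,1) (5,3) (6,5) (7,8) (8,4)

Row 1: attacked by (3,7)→{5,7}; (5,3)→{3,7}; (6,5)→{5}. Blocked: 4. Safe: 1, 2, 6, 8. Place at column 6.
Row 2: attacked by (1,6)→{5,6,7}; (3,7)→{6,7,8}; (5,3)→{3,6}; (6,5)→{1,5}. Blocked: 8. Safe: 2, 4. Place at column 2.
Row 4: attacked by (1,6)→{3,6}; (2,2)→{2,4}; (3,7)→{6,7,8}; (5,3)→{2,3,4}; (6,5)→{3,5,7}. Safe: 1. Place at column 1.
Row 7: attacked by (1,6)→{6}; (2,2)→{2,7}; (3,7)→{3,7}; (4,1)→{1,4}; (5,3)→{1,3,5}; (6,5)→{4,5,6}. Safe: 8. Place at column 8.
Row 8: attacked by (1,6)→{6}; (2,2)→{2,8}; (3,7)→{2,7}; (4,1)→{1,5}; (5,3)→{3,6}; (6,5)→{3,5,7}; (7,8)→{7,8}. Safe: 4. Place at column 4.
Columns [6, 2, 7, 1, 3, 5, 8, 4], r−c [-5, 0, -4, 3, 2, 1, -1, 4], r+c [7, 4, 10, 5, 8, 11, 15, 12] are all distinct, so no two queens attack.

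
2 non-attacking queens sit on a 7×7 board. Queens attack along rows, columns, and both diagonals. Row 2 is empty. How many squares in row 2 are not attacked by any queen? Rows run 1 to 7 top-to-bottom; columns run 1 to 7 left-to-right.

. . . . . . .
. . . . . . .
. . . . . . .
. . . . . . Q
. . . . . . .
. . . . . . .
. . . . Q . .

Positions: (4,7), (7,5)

(4,7) attacks row 2 at column 7 and diagonals 5.
(7,5) attacks row 2 at column 5.
Attacked columns: {5, 7}. Safe: {1, 2, 3, 4, 6}.

5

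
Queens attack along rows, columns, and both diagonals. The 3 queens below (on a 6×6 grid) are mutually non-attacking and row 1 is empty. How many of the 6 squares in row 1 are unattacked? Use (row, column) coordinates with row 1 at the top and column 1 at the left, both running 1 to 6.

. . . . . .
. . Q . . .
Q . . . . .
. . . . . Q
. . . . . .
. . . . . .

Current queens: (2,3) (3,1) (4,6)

(2,3) attacks row 1 at column 3 and diagonals 2, 4.
(3,1) attacks row 1 at column 1 and diagonals 3.
(4,6) attacks row 1 at column 6 and diagonals 3.
Attacked columns: {1, 2, 3, 4, 6}. Safe: {5}.

1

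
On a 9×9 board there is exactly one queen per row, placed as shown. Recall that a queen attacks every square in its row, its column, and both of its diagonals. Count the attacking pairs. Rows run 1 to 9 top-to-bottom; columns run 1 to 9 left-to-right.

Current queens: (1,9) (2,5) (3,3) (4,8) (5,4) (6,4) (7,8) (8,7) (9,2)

5

Same column: (4,8)–(7,8) (column 8); (5,4)–(6,4) (column 4).
Same diagonal: (1,9)–(6,4) (|1−6| = |9−4| = 5); (5,4)–(8,7) (|5−8| = |4−7| = 3); (7,8)–(8,7) (|7−8| = |8−7| = 1).
Total attacking pairs: 5.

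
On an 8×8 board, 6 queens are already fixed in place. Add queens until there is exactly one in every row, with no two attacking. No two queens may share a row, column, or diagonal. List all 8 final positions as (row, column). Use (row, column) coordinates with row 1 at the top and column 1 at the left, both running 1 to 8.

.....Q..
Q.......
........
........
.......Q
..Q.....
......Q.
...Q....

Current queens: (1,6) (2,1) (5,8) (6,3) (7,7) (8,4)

(1,6) (2,1) (3,5) (4,2) (5,8) (6,3) (7,7) (8,4)

Row 3: attacked by (1,6)→{4,6,8}; (2,1)→{1,2}; (5,8)→{6,8}; (6,3)→{3,6}; (7,7)→{3,7}; (8,4)→{4}. Safe: 5. Place at column 5.
Row 4: attacked by (1,6)→{3,6}; (2,1)→{1,3}; (3,5)→{4,5,6}; (5,8)→{7,8}; (6,3)→{1,3,5}; (7,7)→{4,7}; (8,4)→{4,8}. Safe: 2. Place at column 2.
Columns [6, 1, 5, 2, 8, 3, 7, 4], r−c [-5, 1, -2, 2, -3, 3, 0, 4], r+c [7, 3, 8, 6, 13, 9, 14, 12] are all distinct, so no two queens attack.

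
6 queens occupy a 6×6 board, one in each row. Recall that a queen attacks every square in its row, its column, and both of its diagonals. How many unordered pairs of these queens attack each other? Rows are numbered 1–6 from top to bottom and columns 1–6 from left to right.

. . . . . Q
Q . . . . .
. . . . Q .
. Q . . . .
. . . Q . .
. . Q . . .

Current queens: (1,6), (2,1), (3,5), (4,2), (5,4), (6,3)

Same diagonal: (2,1)–(5,4) (|2−5| = |1−4| = 3); (5,4)–(6,3) (|5−6| = |4−3| = 1).
Total attacking pairs: 2.

2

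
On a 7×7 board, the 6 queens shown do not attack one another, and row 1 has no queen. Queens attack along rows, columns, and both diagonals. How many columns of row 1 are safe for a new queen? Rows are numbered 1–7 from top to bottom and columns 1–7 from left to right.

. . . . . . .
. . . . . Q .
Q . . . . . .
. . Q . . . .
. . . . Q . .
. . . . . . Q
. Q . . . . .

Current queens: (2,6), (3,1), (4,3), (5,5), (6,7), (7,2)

(2,6) attacks row 1 at column 6 and diagonals 5, 7.
(3,1) attacks row 1 at column 1 and diagonals 3.
(4,3) attacks row 1 at column 3 and diagonals 6.
(5,5) attacks row 1 at column 5 and diagonals 1.
(6,7) attacks row 1 at column 7 and diagonals 2.
(7,2) attacks row 1 at column 2.
Attacked columns: {1, 2, 3, 5, 6, 7}. Safe: {4}.

1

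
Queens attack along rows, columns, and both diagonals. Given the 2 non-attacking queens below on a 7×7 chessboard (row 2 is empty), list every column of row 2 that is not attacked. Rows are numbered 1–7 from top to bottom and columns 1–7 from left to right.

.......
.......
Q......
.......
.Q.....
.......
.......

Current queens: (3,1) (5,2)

columns 3, 4, 6, 7

(3,1) attacks row 2 at column 1 and diagonals 2.
(5,2) attacks row 2 at column 2 and diagonals 5.
Attacked columns: {1, 2, 5}. Safe: {3, 4, 6, 7}.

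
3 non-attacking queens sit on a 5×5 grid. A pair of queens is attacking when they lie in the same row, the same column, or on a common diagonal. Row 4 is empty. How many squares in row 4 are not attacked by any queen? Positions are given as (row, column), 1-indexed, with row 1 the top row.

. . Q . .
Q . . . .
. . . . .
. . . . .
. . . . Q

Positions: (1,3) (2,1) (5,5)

(1,3) attacks row 4 at column 3.
(2,1) attacks row 4 at column 1 and diagonals 3.
(5,5) attacks row 4 at column 5 and diagonals 4.
Attacked columns: {1, 3, 4, 5}. Safe: {2}.

1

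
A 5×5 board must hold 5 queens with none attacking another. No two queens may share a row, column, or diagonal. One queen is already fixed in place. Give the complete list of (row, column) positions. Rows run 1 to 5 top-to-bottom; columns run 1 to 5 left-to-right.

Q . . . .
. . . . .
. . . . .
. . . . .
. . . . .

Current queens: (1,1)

Row 2: attacked by (1,1)→{1,2}. Safe: 3, 4, 5. Place at column 4.
Row 3: attacked by (1,1)→{1,3}; (2,4)→{3,4,5}. Safe: 2. Place at column 2.
Row 4: attacked by (1,1)→{1,4}; (2,4)→{2,4}; (3,2)→{1,2,3}. Safe: 5. Place at column 5.
Row 5: attacked by (1,1)→{1,5}; (2,4)→{1,4}; (3,2)→{2,4}; (4,5)→{4,5}. Safe: 3. Place at column 3.
Columns [1, 4, 2, 5, 3], r−c [0, -2, 1, -1, 2], r+c [2, 6, 5, 9, 8] are all distinct, so no two queens attack.

(1,1) (2,4) (3,2) (4,5) (5,3)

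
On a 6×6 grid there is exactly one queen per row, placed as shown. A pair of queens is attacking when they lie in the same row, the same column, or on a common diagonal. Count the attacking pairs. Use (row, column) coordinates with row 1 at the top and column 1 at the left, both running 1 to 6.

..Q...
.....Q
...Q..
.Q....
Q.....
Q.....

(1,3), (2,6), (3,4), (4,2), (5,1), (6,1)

Same column: (5,1)–(6,1) (column 1).
Same diagonal: (3,4)–(6,1) (|3−6| = |4−1| = 3); (4,2)–(5,1) (|4−5| = |2−1| = 1).
Total attacking pairs: 3.

3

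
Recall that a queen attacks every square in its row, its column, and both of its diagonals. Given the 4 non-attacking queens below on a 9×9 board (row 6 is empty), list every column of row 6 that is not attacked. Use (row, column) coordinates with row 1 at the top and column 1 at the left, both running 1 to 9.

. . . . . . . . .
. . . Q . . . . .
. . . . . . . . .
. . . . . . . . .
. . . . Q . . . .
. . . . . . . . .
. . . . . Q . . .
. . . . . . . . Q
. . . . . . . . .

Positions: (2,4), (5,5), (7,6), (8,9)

columns 1, 2, 3

(2,4) attacks row 6 at column 4 and diagonals 8.
(5,5) attacks row 6 at column 5 and diagonals 4, 6.
(7,6) attacks row 6 at column 6 and diagonals 5, 7.
(8,9) attacks row 6 at column 9 and diagonals 7.
Attacked columns: {4, 5, 6, 7, 8, 9}. Safe: {1, 2, 3}.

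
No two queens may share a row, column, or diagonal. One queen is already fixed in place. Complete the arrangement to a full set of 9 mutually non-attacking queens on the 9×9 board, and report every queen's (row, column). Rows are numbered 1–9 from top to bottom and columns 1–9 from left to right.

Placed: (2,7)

(1,1) (2,7) (3,5) (4,8) (5,2) (6,9) (7,3) (8,6) (9,4)

Row 1: attacked by (2,7)→{6,7,8}. Safe: 1, 2, 3, 4, 5, 9. Place at column 1.
Row 3: attacked by (1,1)→{1,3}; (2,7)→{6,7,8}. Safe: 2, 4, 5, 9. Place at column 5.
Row 4: attacked by (1,1)→{1,4}; (2,7)→{5,7,9}; (3,5)→{4,5,6}. Safe: 2, 3, 8. Place at column 8.
Row 5: attacked by (1,1)→{1,5}; (2,7)→{4,7}; (3,5)→{3,5,7}; (4,8)→{7,8,9}. Safe: 2, 6. Place at column 2.
Row 6: attacked by (1,1)→{1,6}; (2,7)→{3,7}; (3,5)→{2,5,8}; (4,8)→{6,8}; (5,2)→{1,2,3}. Safe: 4, 9. Place at column 9.
Row 7: attacked by (1,1)→{1,7}; (2,7)→{2,7}; (3,5)→{1,5,9}; (4,8)→{5,8}; (5,2)→{2,4}; (6,9)→{8,9}. Safe: 3, 6. Place at column 3.
Row 8: attacked by (1,1)→{1,8}; (2,7)→{1,7}; (3,5)→{5}; (4,8)→{4,8}; (5,2)→{2,5}; (6,9)→{7,9}; (7,3)→{2,3,4}. Safe: 6. Place at column 6.
Row 9: attacked by (1,1)→{1,9}; (2,7)→{7}; (3,5)→{5}; (4,8)→{3,8}; (5,2)→{2,6}; (6,9)→{6,9}; (7,3)→{1,3,5}; (8,6)→{5,6,7}. Safe: 4. Place at column 4.
Columns [1, 7, 5, 8, 2, 9, 3, 6, 4], r−c [0, -5, -2, -4, 3, -3, 4, 2, 5], r+c [2, 9, 8, 12, 7, 15, 10, 14, 13] are all distinct, so no two queens attack.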